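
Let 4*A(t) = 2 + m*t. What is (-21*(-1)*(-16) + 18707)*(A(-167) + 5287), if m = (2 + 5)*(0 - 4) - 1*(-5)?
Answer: 459109661/4 ≈ 1.1478e+8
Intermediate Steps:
m = -23 (m = 7*(-4) + 5 = -28 + 5 = -23)
A(t) = ½ - 23*t/4 (A(t) = (2 - 23*t)/4 = ½ - 23*t/4)
(-21*(-1)*(-16) + 18707)*(A(-167) + 5287) = (-21*(-1)*(-16) + 18707)*((½ - 23/4*(-167)) + 5287) = (21*(-16) + 18707)*((½ + 3841/4) + 5287) = (-336 + 18707)*(3843/4 + 5287) = 18371*(24991/4) = 459109661/4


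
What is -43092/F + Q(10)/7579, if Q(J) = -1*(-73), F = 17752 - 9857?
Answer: -326017933/59836205 ≈ -5.4485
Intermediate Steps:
F = 7895
Q(J) = 73
-43092/F + Q(10)/7579 = -43092/7895 + 73/7579 = -326017933/59836205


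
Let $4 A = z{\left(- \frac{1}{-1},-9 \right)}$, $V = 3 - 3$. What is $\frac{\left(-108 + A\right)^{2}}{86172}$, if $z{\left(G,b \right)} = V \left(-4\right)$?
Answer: $\frac{972}{7181} \approx 0.13536$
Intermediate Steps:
$V = 0$ ($V = 3 - 3 = 0$)
$z{\left(G,b \right)} = 0$ ($z{\left(G,b \right)} = 0 \left(-4\right) = 0$)
$A = 0$ ($A = \frac{1}{4} \cdot 0 = 0$)
$\frac{\left(-108 + A\right)^{2}}{86172} = \frac{\left(-108 + 0\right)^{2}}{86172} = \left(-108\right)^{2} \cdot \frac{1}{86172} = 11664 \cdot \frac{1}{86172} = \frac{972}{7181}$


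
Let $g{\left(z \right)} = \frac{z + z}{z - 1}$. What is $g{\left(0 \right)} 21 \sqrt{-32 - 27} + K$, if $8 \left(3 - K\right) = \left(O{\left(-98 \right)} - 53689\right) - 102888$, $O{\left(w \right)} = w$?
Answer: $\frac{156699}{8} \approx 19587.0$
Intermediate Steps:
$g{\left(z \right)} = \frac{2 z}{-1 + z}$
$K = \frac{156699}{8}$ ($K = 3 - \frac{\left(-98 - 53689\right) - 102888}{8} = 3 - \frac{-53787 - 102888}{8} = 3 - - \frac{156675}{8} = 3 + \frac{156675}{8} = \frac{156699}{8} \approx 19587.0$)
$g{\left(0 \right)} 21 \sqrt{-32 - 27} + K = 2 \cdot 0 \frac{1}{-1 + 0} \cdot 21 \sqrt{-32 - 27} + \frac{156699}{8} = 2 \cdot 0 \frac{1}{-1} \cdot 21 \sqrt{-59} + \frac{156699}{8} = 2 \cdot 0 \left(-1\right) 21 i \sqrt{59} + \frac{156699}{8} = 0 \cdot 21 i \sqrt{59} + \frac{156699}{8} = 0 i \sqrt{59} + \frac{156699}{8} = 0 + \frac{156699}{8} = \frac{156699}{8}$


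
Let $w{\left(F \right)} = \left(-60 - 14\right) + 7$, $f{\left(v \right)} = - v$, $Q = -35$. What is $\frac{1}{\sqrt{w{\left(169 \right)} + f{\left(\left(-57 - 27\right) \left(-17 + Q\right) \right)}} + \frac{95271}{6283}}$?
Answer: $\frac{598587693}{184153018156} - \frac{39476089 i \sqrt{4435}}{184153018156} \approx 0.0032505 - 0.014276 i$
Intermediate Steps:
$w{\left(F \right)} = -67$ ($w{\left(F \right)} = -74 + 7 = -67$)
$\frac{1}{\sqrt{w{\left(169 \right)} + f{\left(\left(-57 - 27\right) \left(-17 + Q\right) \right)}} + \frac{95271}{6283}} = \frac{1}{\sqrt{-67 - \left(-57 - 27\right) \left(-17 - 35\right)} + \frac{95271}{6283}} = \frac{1}{\sqrt{-67 - \left(-84\right) \left(-52\right)} + 95271 \cdot \frac{1}{6283}} = \frac{1}{\sqrt{-67 - 4368} + \frac{95271}{6283}} = \frac{1}{\sqrt{-4435} + \frac{95271}{6283}} = \frac{1}{i \sqrt{4435} + \frac{95271}{6283}} = \frac{1}{\frac{95271}{6283} + i \sqrt{4435}}$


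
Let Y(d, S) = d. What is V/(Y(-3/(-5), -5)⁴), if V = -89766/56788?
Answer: -3116875/255546 ≈ -12.197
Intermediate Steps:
V = -44883/28394 (V = -89766*1/56788 = -44883/28394 ≈ -1.5807)
V/(Y(-3/(-5), -5)⁴) = -44883/(28394*((-3/(-5))⁴)) = -44883/(28394*((-3*(-⅕))⁴)) = -44883/(28394*((⅗)⁴)) = -44883/(28394*81/625) = -44883/28394*625/81 = -3116875/255546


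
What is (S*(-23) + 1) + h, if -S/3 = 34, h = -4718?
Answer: -2371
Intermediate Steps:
S = -102 (S = -3*34 = -102)
(S*(-23) + 1) + h = (-102*(-23) + 1) - 4718 = (2346 + 1) - 4718 = 2347 - 4718 = -2371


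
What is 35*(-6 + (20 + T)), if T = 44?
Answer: 2030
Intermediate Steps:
35*(-6 + (20 + T)) = 35*(-6 + (20 + 44)) = 35*(-6 + 64) = 35*58 = 2030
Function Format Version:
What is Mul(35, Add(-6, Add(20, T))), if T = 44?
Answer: 2030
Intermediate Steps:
Mul(35, Add(-6, Add(20, T))) = Mul(35, Add(-6, Add(20, 44))) = Mul(35, Add(-6, 64)) = Mul(35, 58) = 2030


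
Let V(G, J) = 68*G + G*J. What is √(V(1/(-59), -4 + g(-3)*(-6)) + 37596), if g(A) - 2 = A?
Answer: √130867546/59 ≈ 193.89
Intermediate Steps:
g(A) = 2 + A
√(V(1/(-59), -4 + g(-3)*(-6)) + 37596) = √((68 + (-4 + (2 - 3)*(-6)))/(-59) + 37596) = √(-(68 + (-4 - 1*(-6)))/59 + 37596) = √(-(68 + (-4 + 6))/59 + 37596) = √(-(68 + 2)/59 + 37596) = √(-1/59*70 + 37596) = √(-70/59 + 37596) = √(2218094/59) = √130867546/59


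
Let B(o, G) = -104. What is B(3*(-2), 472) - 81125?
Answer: -81229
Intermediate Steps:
B(3*(-2), 472) - 81125 = -104 - 81125 = -81229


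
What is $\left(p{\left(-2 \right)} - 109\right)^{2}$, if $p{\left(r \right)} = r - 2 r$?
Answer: $11449$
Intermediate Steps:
$p{\left(r \right)} = - r$
$\left(p{\left(-2 \right)} - 109\right)^{2} = \left(\left(-1\right) \left(-2\right) - 109\right)^{2} = \left(2 - 109\right)^{2} = \left(-107\right)^{2} = 11449$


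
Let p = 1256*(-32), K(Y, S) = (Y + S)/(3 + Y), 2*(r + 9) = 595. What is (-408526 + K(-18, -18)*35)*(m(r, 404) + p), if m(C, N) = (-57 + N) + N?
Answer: 16109360922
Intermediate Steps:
r = 577/2 (r = -9 + (½)*595 = -9 + 595/2 = 577/2 ≈ 288.50)
K(Y, S) = (S + Y)/(3 + Y)
p = -40192
m(C, N) = -57 + 2*N
(-408526 + K(-18, -18)*35)*(m(r, 404) + p) = (-408526 + ((-18 - 18)/(3 - 18))*35)*((-57 + 2*404) - 40192) = (-408526 + (-36/(-15))*35)*((-57 + 808) - 40192) = (-408526 - 1/15*(-36)*35)*(751 - 40192) = (-408526 + (12/5)*35)*(-39441) = (-408526 + 84)*(-39441) = -408442*(-39441) = 16109360922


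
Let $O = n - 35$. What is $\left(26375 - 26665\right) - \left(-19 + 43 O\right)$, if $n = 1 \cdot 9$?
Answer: $847$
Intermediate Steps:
$n = 9$
$O = -26$ ($O = 9 - 35 = -26$)
$\left(26375 - 26665\right) - \left(-19 + 43 O\right) = \left(26375 - 26665\right) + \left(19 - -1118\right) = \left(26375 - 26665\right) + \left(19 + 1118\right) = \left(26375 - 26665\right) + 1137 = -290 + 1137 = 847$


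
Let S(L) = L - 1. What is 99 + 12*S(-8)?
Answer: -9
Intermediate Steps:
S(L) = -1 + L
99 + 12*S(-8) = 99 + 12*(-1 - 8) = 99 + 12*(-9) = 99 - 108 = -9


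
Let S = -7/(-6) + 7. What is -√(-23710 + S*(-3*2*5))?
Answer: -I*√23955 ≈ -154.77*I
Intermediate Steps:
S = 49/6 (S = -7*(-⅙) + 7 = 7/6 + 7 = 49/6 ≈ 8.1667)
-√(-23710 + S*(-3*2*5)) = -√(-23710 + 49*(-3*2*5)/6) = -√(-23710 + 49*(-6*5)/6) = -√(-23710 + (49/6)*(-30)) = -√(-23710 - 245) = -√(-23955) = -I*√23955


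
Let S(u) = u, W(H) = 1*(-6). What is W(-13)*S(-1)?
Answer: 6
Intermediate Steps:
W(H) = -6
W(-13)*S(-1) = -6*(-1) = 6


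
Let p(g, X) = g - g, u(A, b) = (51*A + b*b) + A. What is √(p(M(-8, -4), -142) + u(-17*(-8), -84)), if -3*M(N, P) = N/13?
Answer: 4*√883 ≈ 118.86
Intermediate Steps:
u(A, b) = b² + 52*A (u(A, b) = (51*A + b²) + A = (b² + 51*A) + A = b² + 52*A)
M(N, P) = -N/39 (M(N, P) = -N/(3*13) = -N/39)
p(g, X) = 0
√(p(M(-8, -4), -142) + u(-17*(-8), -84)) = √(0 + ((-84)² + 52*(-17*(-8)))) = √(0 + (7056 + 52*136)) = √(0 + (7056 + 7072)) = √(0 + 14128) = √14128 = 4*√883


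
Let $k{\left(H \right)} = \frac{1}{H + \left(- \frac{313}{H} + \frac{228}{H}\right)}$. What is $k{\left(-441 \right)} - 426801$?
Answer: $- \frac{82968407637}{194396} \approx -4.268 \cdot 10^{5}$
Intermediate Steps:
$k{\left(H \right)} = \frac{1}{H - \frac{85}{H}}$
$k{\left(-441 \right)} - 426801 = - \frac{441}{-85 + \left(-441\right)^{2}} - 426801 = - \frac{441}{-85 + 194481} - 426801 = - \frac{441}{194396} - 426801 = - \frac{82968407637}{194396}$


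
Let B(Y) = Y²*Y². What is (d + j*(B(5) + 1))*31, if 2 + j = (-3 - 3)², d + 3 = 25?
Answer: 660486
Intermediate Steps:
d = 22 (d = -3 + 25 = 22)
B(Y) = Y⁴
j = 34 (j = -2 + (-3 - 3)² = -2 + (-6)² = -2 + 36 = 34)
(d + j*(B(5) + 1))*31 = (22 + 34*(5⁴ + 1))*31 = (22 + 34*(625 + 1))*31 = (22 + 34*626)*31 = (22 + 21284)*31 = 21306*31 = 660486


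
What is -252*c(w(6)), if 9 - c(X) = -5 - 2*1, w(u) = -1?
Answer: -4032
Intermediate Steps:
c(X) = 16 (c(X) = 9 - (-5 - 2*1) = 9 - (-5 - 2) = 9 - 1*(-7) = 9 + 7 = 16)
-252*c(w(6)) = -252*16 = -4032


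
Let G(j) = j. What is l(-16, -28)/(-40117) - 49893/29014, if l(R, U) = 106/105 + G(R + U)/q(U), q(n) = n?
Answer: -210171398299/122215236990 ≈ -1.7197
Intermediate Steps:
l(R, U) = 106/105 + (R + U)/U
l(-16, -28)/(-40117) - 49893/29014 = (211/105 - 16/(-28))/(-40117) - 49893/29014 = (211/105 - 16*(-1/28))*(-1/40117) - 49893*1/29014 = (211/105 + 4/7)*(-1/40117) - 49893/29014 = (271/105)*(-1/40117) - 49893/29014 = -271/4212285 - 49893/29014 = -210171398299/122215236990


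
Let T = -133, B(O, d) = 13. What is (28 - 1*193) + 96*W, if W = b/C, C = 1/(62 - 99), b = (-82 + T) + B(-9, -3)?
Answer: 717339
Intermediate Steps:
b = -202 (b = (-82 - 133) + 13 = -215 + 13 = -202)
C = -1/37 (C = 1/(-37) = -1/37 ≈ -0.027027)
W = 7474 (W = -202/(-1/37) = -202*(-37) = 7474)
(28 - 1*193) + 96*W = (28 - 1*193) + 96*7474 = (28 - 193) + 717504 = -165 + 717504 = 717339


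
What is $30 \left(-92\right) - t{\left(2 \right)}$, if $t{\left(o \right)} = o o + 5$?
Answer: $-2769$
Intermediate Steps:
$t{\left(o \right)} = 5 + o^{2}$ ($t{\left(o \right)} = o^{2} + 5 = 5 + o^{2}$)
$30 \left(-92\right) - t{\left(2 \right)} = 30 \left(-92\right) - \left(5 + 2^{2}\right) = -2760 - \left(5 + 4\right) = -2760 - 9 = -2769$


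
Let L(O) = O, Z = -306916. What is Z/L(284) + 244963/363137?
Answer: -27845746500/25782727 ≈ -1080.0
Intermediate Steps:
Z/L(284) + 244963/363137 = -306916/284 + 244963/363137 = -306916*1/284 + 244963*(1/363137) = -76729/71 + 244963/363137 = -27845746500/25782727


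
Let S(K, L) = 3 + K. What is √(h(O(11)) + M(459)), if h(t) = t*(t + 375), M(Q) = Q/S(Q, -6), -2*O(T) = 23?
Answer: I*√99115247/154 ≈ 64.647*I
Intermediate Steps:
O(T) = -23/2 (O(T) = -½*23 = -23/2)
M(Q) = Q/(3 + Q)
h(t) = t*(375 + t)
√(h(O(11)) + M(459)) = √(-23*(375 - 23/2)/2 + 459/(3 + 459)) = √(-23/2*727/2 + 459/462) = √(-16721/4 + 459*(1/462)) = √(-16721/4 + 153/154) = √(-1287211/308) = I*√99115247/154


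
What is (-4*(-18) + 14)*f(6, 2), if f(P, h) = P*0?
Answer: 0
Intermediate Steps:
f(P, h) = 0
(-4*(-18) + 14)*f(6, 2) = (-4*(-18) + 14)*0 = (72 + 14)*0 = 86*0 = 0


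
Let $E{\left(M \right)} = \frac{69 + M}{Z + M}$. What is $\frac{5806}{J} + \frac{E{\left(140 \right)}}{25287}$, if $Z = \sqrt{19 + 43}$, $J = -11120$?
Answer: $- \frac{717042982009}{1373479588680} - \frac{209 \sqrt{62}}{494057406} \approx -0.52207$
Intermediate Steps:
$Z = \sqrt{62} \approx 7.874$
$E{\left(M \right)} = \frac{69 + M}{M + \sqrt{62}}$ ($E{\left(M \right)} = \frac{69 + M}{\sqrt{62} + M} = \frac{69 + M}{M + \sqrt{62}}$)
$\frac{5806}{J} + \frac{E{\left(140 \right)}}{25287} = \frac{5806}{-11120} + \frac{\frac{1}{140 + \sqrt{62}} \left(69 + 140\right)}{25287} = 5806 \left(- \frac{1}{11120}\right) + \frac{1}{140 + \sqrt{62}} \cdot 209 \cdot \frac{1}{25287} = - \frac{2903}{5560} + \frac{209}{140 + \sqrt{62}} \cdot \frac{1}{25287} = - \frac{2903}{5560} + \frac{209}{25287 \left(140 + \sqrt{62}\right)}$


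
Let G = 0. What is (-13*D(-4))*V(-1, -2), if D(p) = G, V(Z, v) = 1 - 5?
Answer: 0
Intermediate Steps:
V(Z, v) = -4
D(p) = 0
(-13*D(-4))*V(-1, -2) = -13*0*(-4) = 0*(-4) = 0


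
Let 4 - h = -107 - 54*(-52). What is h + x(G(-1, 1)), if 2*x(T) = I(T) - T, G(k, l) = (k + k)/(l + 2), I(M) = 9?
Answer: -16153/6 ≈ -2692.2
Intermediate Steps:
G(k, l) = 2*k/(2 + l) (G(k, l) = (2*k)/(2 + l) = 2*k/(2 + l))
x(T) = 9/2 - T/2 (x(T) = (9 - T)/2 = 9/2 - T/2)
h = -2697 (h = 4 - (-107 - 54*(-52)) = 4 - (-107 + 2808) = 4 - 1*2701 = 4 - 2701 = -2697)
h + x(G(-1, 1)) = -2697 + (9/2 - (-1)/(2 + 1)) = -2697 + (9/2 - (-1)/3) = -2697 + (9/2 - ½*(-⅔)) = -2697 + (9/2 + ⅓) = -2697 + 29/6 = -16153/6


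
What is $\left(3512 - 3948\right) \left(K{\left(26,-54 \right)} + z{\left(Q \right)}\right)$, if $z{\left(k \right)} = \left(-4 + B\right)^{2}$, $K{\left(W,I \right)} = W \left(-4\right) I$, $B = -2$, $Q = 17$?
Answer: $-2464272$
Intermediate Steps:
$K{\left(W,I \right)} = - 4 I W$ ($K{\left(W,I \right)} = - 4 W I = - 4 I W$)
$z{\left(k \right)} = 36$ ($z{\left(k \right)} = \left(-4 - 2\right)^{2} = \left(-6\right)^{2} = 36$)
$\left(3512 - 3948\right) \left(K{\left(26,-54 \right)} + z{\left(Q \right)}\right) = \left(3512 - 3948\right) \left(\left(-4\right) \left(-54\right) 26 + 36\right) = - 436 \left(5616 + 36\right) = \left(-436\right) 5652 = -2464272$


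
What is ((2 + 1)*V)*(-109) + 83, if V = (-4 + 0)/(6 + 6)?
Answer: 192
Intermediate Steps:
V = -⅓ (V = -4/12 = -4*1/12 = -⅓ ≈ -0.33333)
((2 + 1)*V)*(-109) + 83 = ((2 + 1)*(-⅓))*(-109) + 83 = (3*(-⅓))*(-109) + 83 = -1*(-109) + 83 = 109 + 83 = 192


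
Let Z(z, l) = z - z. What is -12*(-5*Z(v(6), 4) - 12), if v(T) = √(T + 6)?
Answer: 144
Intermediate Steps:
v(T) = √(6 + T)
Z(z, l) = 0
-12*(-5*Z(v(6), 4) - 12) = -12*(-5*0 - 12) = -12*(0 - 12) = -12*(-12) = 144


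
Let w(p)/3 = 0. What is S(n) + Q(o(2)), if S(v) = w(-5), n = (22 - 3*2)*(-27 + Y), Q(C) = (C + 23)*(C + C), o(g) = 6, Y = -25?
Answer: 348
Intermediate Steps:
Q(C) = 2*C*(23 + C) (Q(C) = (23 + C)*(2*C) = 2*C*(23 + C))
w(p) = 0 (w(p) = 3*0 = 0)
n = -832 (n = (22 - 3*2)*(-27 - 25) = (22 - 6)*(-52) = 16*(-52) = -832)
S(v) = 0
S(n) + Q(o(2)) = 0 + 2*6*(23 + 6) = 0 + 2*6*29 = 0 + 348 = 348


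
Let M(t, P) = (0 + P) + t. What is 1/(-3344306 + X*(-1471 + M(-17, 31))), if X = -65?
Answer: -1/3249601 ≈ -3.0773e-7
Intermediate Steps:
M(t, P) = P + t
1/(-3344306 + X*(-1471 + M(-17, 31))) = 1/(-3344306 - 65*(-1471 + (31 - 17))) = 1/(-3344306 - 65*(-1471 + 14)) = 1/(-3344306 - 65*(-1457)) = 1/(-3344306 + 94705) = 1/(-3249601) = -1/3249601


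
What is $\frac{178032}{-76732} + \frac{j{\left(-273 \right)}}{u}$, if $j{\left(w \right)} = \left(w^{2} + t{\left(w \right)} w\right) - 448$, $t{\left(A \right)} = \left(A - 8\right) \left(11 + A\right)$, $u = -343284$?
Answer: $\frac{368855415403}{6585216972} \approx 56.013$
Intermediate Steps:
$t{\left(A \right)} = \left(-8 + A\right) \left(11 + A\right)$
$j{\left(w \right)} = -448 + w^{2} + w \left(-88 + w^{2} + 3 w\right)$ ($j{\left(w \right)} = \left(w^{2} + \left(-88 + w^{2} + 3 w\right) w\right) - 448 = \left(w^{2} + w \left(-88 + w^{2} + 3 w\right)\right) - 448 = -448 + w^{2} + w \left(-88 + w^{2} + 3 w\right)$)
$\frac{178032}{-76732} + \frac{j{\left(-273 \right)}}{u} = \frac{178032}{-76732} + \frac{-448 + \left(-273\right)^{3} - -24024 + 4 \left(-273\right)^{2}}{-343284} = 178032 \left(- \frac{1}{76732}\right) + \left(-448 - 20346417 + 24024 + 4 \cdot 74529\right) \left(- \frac{1}{343284}\right) = - \frac{44508}{19183} + \left(-448 - 20346417 + 24024 + 298116\right) \left(- \frac{1}{343284}\right) = - \frac{44508}{19183} - - \frac{20024725}{343284} = - \frac{44508}{19183} + \frac{20024725}{343284} = \frac{368855415403}{6585216972}$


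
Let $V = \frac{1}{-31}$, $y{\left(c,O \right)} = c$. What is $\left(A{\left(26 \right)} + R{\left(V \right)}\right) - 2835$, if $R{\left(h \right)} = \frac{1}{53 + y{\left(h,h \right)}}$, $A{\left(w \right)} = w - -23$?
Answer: $- \frac{4574581}{1642} \approx -2786.0$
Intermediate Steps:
$V = - \frac{1}{31} \approx -0.032258$
$A{\left(w \right)} = 23 + w$ ($A{\left(w \right)} = w + 23 = 23 + w$)
$R{\left(h \right)} = \frac{1}{53 + h}$
$\left(A{\left(26 \right)} + R{\left(V \right)}\right) - 2835 = \left(\left(23 + 26\right) + \frac{1}{53 - \frac{1}{31}}\right) - 2835 = \left(49 + \frac{1}{\frac{1642}{31}}\right) - 2835 = \left(49 + \frac{31}{1642}\right) - 2835 = \frac{80489}{1642} - 2835 = - \frac{4574581}{1642}$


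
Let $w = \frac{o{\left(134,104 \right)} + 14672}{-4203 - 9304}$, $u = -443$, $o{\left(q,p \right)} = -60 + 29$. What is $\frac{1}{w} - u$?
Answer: $\frac{6472456}{14641} \approx 442.08$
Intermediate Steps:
$o{\left(q,p \right)} = -31$
$w = - \frac{14641}{13507}$ ($w = \frac{-31 + 14672}{-4203 - 9304} = \frac{14641}{-13507} = 14641 \left(- \frac{1}{13507}\right) = - \frac{14641}{13507} \approx -1.084$)
$\frac{1}{w} - u = \frac{1}{- \frac{14641}{13507}} - -443 = - \frac{13507}{14641} + 443 = \frac{6472456}{14641}$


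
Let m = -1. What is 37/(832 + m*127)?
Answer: 37/705 ≈ 0.052482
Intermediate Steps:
37/(832 + m*127) = 37/(832 - 1*127) = 37/(832 - 127) = 37/705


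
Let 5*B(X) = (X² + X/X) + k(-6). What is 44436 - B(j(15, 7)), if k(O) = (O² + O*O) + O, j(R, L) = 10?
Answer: 222013/5 ≈ 44403.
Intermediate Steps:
k(O) = O + 2*O² (k(O) = (O² + O²) + O = 2*O² + O = O + 2*O²)
B(X) = 67/5 + X²/5 (B(X) = ((X² + X/X) - 6*(1 + 2*(-6)))/5 = ((X² + 1) - 6*(1 - 12))/5 = ((1 + X²) - 6*(-11))/5 = ((1 + X²) + 66)/5 = (67 + X²)/5 = 67/5 + X²/5)
44436 - B(j(15, 7)) = 44436 - (67/5 + (⅕)*10²) = 44436 - (67/5 + (⅕)*100) = 44436 - (67/5 + 20) = 44436 - 1*167/5 = 44436 - 167/5 = 222013/5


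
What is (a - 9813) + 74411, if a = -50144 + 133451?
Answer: 147905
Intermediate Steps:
a = 83307
(a - 9813) + 74411 = (83307 - 9813) + 74411 = 73494 + 74411 = 147905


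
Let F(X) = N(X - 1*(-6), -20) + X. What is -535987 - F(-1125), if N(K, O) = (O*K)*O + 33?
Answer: -87295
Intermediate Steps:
N(K, O) = 33 + K*O² (N(K, O) = (K*O)*O + 33 = K*O² + 33 = 33 + K*O²)
F(X) = 2433 + 401*X (F(X) = (33 + (X - 1*(-6))*(-20)²) + X = (33 + (X + 6)*400) + X = (33 + (6 + X)*400) + X = (33 + (2400 + 400*X)) + X = (2433 + 400*X) + X = 2433 + 401*X)
-535987 - F(-1125) = -535987 - (2433 + 401*(-1125)) = -535987 - (2433 - 451125) = -535987 - 1*(-448692) = -535987 + 448692 = -87295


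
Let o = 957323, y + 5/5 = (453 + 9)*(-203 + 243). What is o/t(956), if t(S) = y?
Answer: 957323/18479 ≈ 51.806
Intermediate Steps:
y = 18479 (y = -1 + (453 + 9)*(-203 + 243) = -1 + 462*40 = -1 + 18480 = 18479)
t(S) = 18479
o/t(956) = 957323/18479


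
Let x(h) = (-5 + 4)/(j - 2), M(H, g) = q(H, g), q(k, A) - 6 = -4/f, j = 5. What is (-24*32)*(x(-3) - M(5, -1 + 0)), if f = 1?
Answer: 1792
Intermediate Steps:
q(k, A) = 2 (q(k, A) = 6 - 4/1 = 6 - 4*1 = 6 - 4 = 2)
M(H, g) = 2
x(h) = -⅓ (x(h) = (-5 + 4)/(5 - 2) = -1/3 = -1*⅓ = -⅓)
(-24*32)*(x(-3) - M(5, -1 + 0)) = (-24*32)*(-⅓ - 1*2) = -768*(-⅓ - 2) = -768*(-7/3) = 1792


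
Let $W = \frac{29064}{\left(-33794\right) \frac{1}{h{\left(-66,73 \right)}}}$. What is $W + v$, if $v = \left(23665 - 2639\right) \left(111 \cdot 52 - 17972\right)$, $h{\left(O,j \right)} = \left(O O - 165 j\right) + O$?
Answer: $- \frac{4334258432740}{16897} \approx -2.5651 \cdot 10^{8}$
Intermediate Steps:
$h{\left(O,j \right)} = O + O^{2} - 165 j$ ($h{\left(O,j \right)} = \left(O^{2} - 165 j\right) + O = O + O^{2} - 165 j$)
$v = -256517200$ ($v = 21026 \left(5772 - 17972\right) = 21026 \left(-12200\right) = -256517200$)
$W = \frac{112695660}{16897}$ ($W = \frac{29064}{\left(-33794\right) \frac{1}{-66 + \left(-66\right)^{2} - 12045}} = \frac{29064}{\left(-33794\right) \frac{1}{-66 + 4356 - 12045}} = \frac{29064}{\left(-33794\right) \frac{1}{-7755}} = \frac{29064}{\left(-33794\right) \left(- \frac{1}{7755}\right)} = \frac{29064}{\frac{33794}{7755}} = 29064 \cdot \frac{7755}{33794} = \frac{112695660}{16897} \approx 6669.6$)
$W + v = \frac{112695660}{16897} - 256517200 = - \frac{4334258432740}{16897}$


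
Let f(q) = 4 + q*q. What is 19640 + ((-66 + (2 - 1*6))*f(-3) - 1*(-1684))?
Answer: 20414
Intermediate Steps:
f(q) = 4 + q²
19640 + ((-66 + (2 - 1*6))*f(-3) - 1*(-1684)) = 19640 + ((-66 + (2 - 1*6))*(4 + (-3)²) - 1*(-1684)) = 19640 + ((-66 + (2 - 6))*(4 + 9) + 1684) = 19640 + ((-66 - 4)*13 + 1684) = 19640 + (-70*13 + 1684) = 19640 + (-910 + 1684) = 19640 + 774 = 20414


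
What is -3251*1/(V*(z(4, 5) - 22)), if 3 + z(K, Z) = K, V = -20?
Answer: -3251/420 ≈ -7.7405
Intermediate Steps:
z(K, Z) = -3 + K
-3251*1/(V*(z(4, 5) - 22)) = -3251*(-1/(20*((-3 + 4) - 22))) = -3251*(-1/(20*(1 - 22))) = -3251/((-20*(-21))) = -3251/420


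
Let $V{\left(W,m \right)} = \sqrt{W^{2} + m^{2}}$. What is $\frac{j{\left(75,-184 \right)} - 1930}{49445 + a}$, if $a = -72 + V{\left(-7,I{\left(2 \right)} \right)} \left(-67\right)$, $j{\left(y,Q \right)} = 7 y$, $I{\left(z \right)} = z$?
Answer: $- \frac{69369065}{2437455212} - \frac{94135 \sqrt{53}}{2437455212} \approx -0.028741$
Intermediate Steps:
$a = -72 - 67 \sqrt{53}$ ($a = -72 + \sqrt{\left(-7\right)^{2} + 2^{2}} \left(-67\right) = -72 + \sqrt{49 + 4} \left(-67\right) = -72 + \sqrt{53} \left(-67\right) = -72 - 67 \sqrt{53} \approx -559.77$)
$\frac{j{\left(75,-184 \right)} - 1930}{49445 + a} = \frac{7 \cdot 75 - 1930}{49445 - \left(72 + 67 \sqrt{53}\right)} = \frac{525 - 1930}{49373 - 67 \sqrt{53}} = - \frac{1405}{49373 - 67 \sqrt{53}}$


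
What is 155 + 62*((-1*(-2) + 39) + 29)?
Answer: 4495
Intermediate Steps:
155 + 62*((-1*(-2) + 39) + 29) = 155 + 62*((2 + 39) + 29) = 155 + 62*(41 + 29) = 155 + 62*70 = 155 + 4340 = 4495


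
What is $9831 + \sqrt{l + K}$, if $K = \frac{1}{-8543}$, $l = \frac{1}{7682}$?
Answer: $9831 + \frac{\sqrt{56505127686}}{65627326} \approx 9831.0$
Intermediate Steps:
$l = \frac{1}{7682} \approx 0.00013017$
$K = - \frac{1}{8543} \approx -0.00011705$
$9831 + \sqrt{l + K} = 9831 + \sqrt{\frac{1}{7682} - \frac{1}{8543}} = 9831 + \sqrt{\frac{861}{65627326}} = 9831 + \frac{\sqrt{56505127686}}{65627326}$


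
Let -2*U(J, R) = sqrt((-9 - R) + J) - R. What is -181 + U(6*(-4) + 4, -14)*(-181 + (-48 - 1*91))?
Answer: 2059 + 160*I*sqrt(15) ≈ 2059.0 + 619.68*I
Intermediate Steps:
U(J, R) = R/2 - sqrt(-9 + J - R)/2 (U(J, R) = -(sqrt((-9 - R) + J) - R)/2 = -(sqrt(-9 + J - R) - R)/2 = R/2 - sqrt(-9 + J - R)/2)
-181 + U(6*(-4) + 4, -14)*(-181 + (-48 - 1*91)) = -181 + ((1/2)*(-14) - sqrt(-9 + (6*(-4) + 4) - 1*(-14))/2)*(-181 + (-48 - 1*91)) = -181 + (-7 - sqrt(-9 + (-24 + 4) + 14)/2)*(-181 + (-48 - 91)) = -181 + (-7 - sqrt(-9 - 20 + 14)/2)*(-181 - 139) = -181 + (-7 - I*sqrt(15)/2)*(-320) = -181 + (2240 + 160*I*sqrt(15)) = 2059 + 160*I*sqrt(15)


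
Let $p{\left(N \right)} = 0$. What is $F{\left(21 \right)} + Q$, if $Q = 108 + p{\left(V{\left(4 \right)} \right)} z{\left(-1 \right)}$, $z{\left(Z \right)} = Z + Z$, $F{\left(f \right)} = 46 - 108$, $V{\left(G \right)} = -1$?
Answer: $46$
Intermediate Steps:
$F{\left(f \right)} = -62$
$z{\left(Z \right)} = 2 Z$
$Q = 108$ ($Q = 108 + 0 \cdot 2 \left(-1\right) = 108 + 0 \left(-2\right) = 108 + 0 = 108$)
$F{\left(21 \right)} + Q = -62 + 108 = 46$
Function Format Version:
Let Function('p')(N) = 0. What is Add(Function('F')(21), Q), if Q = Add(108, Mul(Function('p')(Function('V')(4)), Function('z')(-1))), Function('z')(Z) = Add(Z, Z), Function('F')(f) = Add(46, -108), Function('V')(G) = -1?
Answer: 46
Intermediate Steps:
Function('F')(f) = -62
Function('z')(Z) = Mul(2, Z)
Q = 108 (Q = Add(108, Mul(0, Mul(2, -1))) = Add(108, Mul(0, -2)) = Add(108, 0) = 108)
Add(Function('F')(21), Q) = Add(-62, 108) = 46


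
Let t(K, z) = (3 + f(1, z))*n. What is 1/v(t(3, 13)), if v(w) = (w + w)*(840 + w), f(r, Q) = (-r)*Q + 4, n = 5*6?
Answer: -1/237600 ≈ -4.2088e-6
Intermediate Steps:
n = 30
f(r, Q) = 4 - Q*r (f(r, Q) = -Q*r + 4 = 4 - Q*r)
t(K, z) = 210 - 30*z (t(K, z) = (3 + (4 - 1*z*1))*30 = (3 + (4 - z))*30 = (7 - z)*30 = 210 - 30*z)
v(w) = 2*w*(840 + w) (v(w) = (2*w)*(840 + w) = 2*w*(840 + w))
1/v(t(3, 13)) = 1/(2*(210 - 30*13)*(840 + (210 - 30*13))) = 1/(2*(210 - 390)*(840 + (210 - 390))) = 1/(2*(-180)*(840 - 180)) = 1/(2*(-180)*660) = 1/(-237600) = -1/237600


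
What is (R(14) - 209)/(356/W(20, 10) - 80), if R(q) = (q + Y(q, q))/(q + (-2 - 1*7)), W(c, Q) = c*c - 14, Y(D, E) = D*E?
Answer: 32231/15262 ≈ 2.1118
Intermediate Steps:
W(c, Q) = -14 + c² (W(c, Q) = c² - 14 = -14 + c²)
R(q) = (q + q²)/(-9 + q) (R(q) = (q + q*q)/(q + (-2 - 1*7)) = (q + q²)/(q + (-2 - 7)) = (q + q²)/(q - 9) = (q + q²)/(-9 + q))
(R(14) - 209)/(356/W(20, 10) - 80) = (14*(1 + 14)/(-9 + 14) - 209)/(356/(-14 + 20²) - 80) = (14*15/5 - 209)/(356/(-14 + 400) - 80) = (14*(⅕)*15 - 209)/(356/386 - 80) = (42 - 209)/(356*(1/386) - 80) = -167/(178/193 - 80) = -167/(-15262/193) = -167*(-193/15262) = 32231/15262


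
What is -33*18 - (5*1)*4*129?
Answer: -3174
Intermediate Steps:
-33*18 - (5*1)*4*129 = -594 - 5*4*129 = -594 - 20*129 = -594 - 1*2580 = -594 - 2580 = -3174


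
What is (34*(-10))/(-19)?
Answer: 340/19 ≈ 17.895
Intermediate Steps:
(34*(-10))/(-19) = -340*(-1/19) = 340/19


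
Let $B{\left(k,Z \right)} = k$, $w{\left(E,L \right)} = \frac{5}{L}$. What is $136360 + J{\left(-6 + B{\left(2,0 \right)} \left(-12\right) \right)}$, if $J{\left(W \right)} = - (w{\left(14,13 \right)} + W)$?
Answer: $\frac{1773065}{13} \approx 1.3639 \cdot 10^{5}$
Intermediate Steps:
$J{\left(W \right)} = - \frac{5}{13} - W$ ($J{\left(W \right)} = - (\frac{5}{13} + W) = - \frac{5}{13} - W$)
$136360 + J{\left(-6 + B{\left(2,0 \right)} \left(-12\right) \right)} = 136360 - \left(- \frac{73}{13} - 24\right) = 136360 - - \frac{385}{13} = 136360 + \left(- \frac{5}{13} + 30\right) = 136360 + \frac{385}{13} = \frac{1773065}{13}$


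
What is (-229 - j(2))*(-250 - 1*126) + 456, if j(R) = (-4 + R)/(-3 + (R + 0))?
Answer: 87312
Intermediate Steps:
j(R) = (-4 + R)/(-3 + R)
(-229 - j(2))*(-250 - 1*126) + 456 = (-229 - (-4 + 2)/(-3 + 2))*(-250 - 1*126) + 456 = (-229 - (-2)/(-1))*(-250 - 126) + 456 = (-229 - (-1)*(-2))*(-376) + 456 = (-229 - 1*2)*(-376) + 456 = (-229 - 2)*(-376) + 456 = -231*(-376) + 456 = 86856 + 456 = 87312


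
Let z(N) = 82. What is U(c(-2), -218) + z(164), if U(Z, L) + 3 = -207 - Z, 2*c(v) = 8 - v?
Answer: -133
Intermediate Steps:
c(v) = 4 - v/2 (c(v) = (8 - v)/2 = 4 - v/2)
U(Z, L) = -210 - Z (U(Z, L) = -3 + (-207 - Z) = -210 - Z)
U(c(-2), -218) + z(164) = (-210 - (4 - ½*(-2))) + 82 = (-210 - (4 + 1)) + 82 = (-210 - 1*5) + 82 = (-210 - 5) + 82 = -215 + 82 = -133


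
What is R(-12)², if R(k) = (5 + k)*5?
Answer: 1225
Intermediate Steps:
R(k) = 25 + 5*k
R(-12)² = (25 + 5*(-12))² = (25 - 60)² = (-35)² = 1225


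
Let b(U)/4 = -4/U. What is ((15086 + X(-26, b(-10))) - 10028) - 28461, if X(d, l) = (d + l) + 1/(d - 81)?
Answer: -12533664/535 ≈ -23427.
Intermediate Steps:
b(U) = -16/U (b(U) = 4*(-4/U) = -16/U)
X(d, l) = d + l + 1/(-81 + d) (X(d, l) = (d + l) + 1/(-81 + d) = d + l + 1/(-81 + d))
((15086 + X(-26, b(-10))) - 10028) - 28461 = ((15086 + (1 + (-26)² - 81*(-26) - (-1296)/(-10) - (-416)/(-10))/(-81 - 26)) - 10028) - 28461 = ((15086 + (1 + 676 + 2106 - (-1296)*(-1)/10 - (-416)*(-1)/10)/(-107)) - 10028) - 28461 = ((15086 - (1 + 676 + 2106 - 81*8/5 - 26*8/5)/107) - 10028) - 28461 = ((15086 - (1 + 676 + 2106 - 648/5 - 208/5)/107) - 10028) - 28461 = ((15086 - 1/107*13059/5) - 10028) - 28461 = ((15086 - 13059/535) - 10028) - 28461 = (8057951/535 - 10028) - 28461 = 2692971/535 - 28461 = -12533664/535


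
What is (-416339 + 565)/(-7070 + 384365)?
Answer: -415774/377295 ≈ -1.1020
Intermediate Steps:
(-416339 + 565)/(-7070 + 384365) = -415774/377295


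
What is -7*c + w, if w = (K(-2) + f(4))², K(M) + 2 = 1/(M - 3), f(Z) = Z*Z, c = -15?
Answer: 7386/25 ≈ 295.44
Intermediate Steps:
f(Z) = Z²
K(M) = -2 + 1/(-3 + M) (K(M) = -2 + 1/(M - 3) = -2 + 1/(-3 + M))
w = 4761/25 (w = ((7 - 2*(-2))/(-3 - 2) + 4²)² = ((7 + 4)/(-5) + 16)² = (-⅕*11 + 16)² = (-11/5 + 16)² = (69/5)² = 4761/25 ≈ 190.44)
-7*c + w = -7*(-15) + 4761/25 = 105 + 4761/25 = 7386/25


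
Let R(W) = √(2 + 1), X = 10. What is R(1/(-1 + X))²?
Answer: 3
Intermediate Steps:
R(W) = √3
R(1/(-1 + X))² = (√3)² = 3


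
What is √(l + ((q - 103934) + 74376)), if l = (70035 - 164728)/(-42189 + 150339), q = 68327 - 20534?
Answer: √8530960929582/21630 ≈ 135.03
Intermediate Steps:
q = 47793
l = -94693/108150 ≈ -0.87557
√(l + ((q - 103934) + 74376)) = √(-94693/108150 + ((47793 - 103934) + 74376)) = √(-94693/108150 + (-56141 + 74376)) = √(-94693/108150 + 18235) = √(1972020557/108150) = √8530960929582/21630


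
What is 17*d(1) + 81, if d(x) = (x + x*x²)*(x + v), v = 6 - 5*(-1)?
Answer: 489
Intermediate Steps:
v = 11 (v = 6 + 5 = 11)
d(x) = (11 + x)*(x + x³) (d(x) = (x + x*x²)*(x + 11) = (x + x³)*(11 + x) = (11 + x)*(x + x³))
17*d(1) + 81 = 17*(1*(11 + 1 + 1³ + 11*1²)) + 81 = 17*(1*(11 + 1 + 1 + 11*1)) + 81 = 17*(1*(11 + 1 + 1 + 11)) + 81 = 17*(1*24) + 81 = 17*24 + 81 = 408 + 81 = 489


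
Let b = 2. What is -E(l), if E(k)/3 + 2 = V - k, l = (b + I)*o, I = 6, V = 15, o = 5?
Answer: 81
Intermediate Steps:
l = 40 (l = (2 + 6)*5 = 8*5 = 40)
E(k) = 39 - 3*k (E(k) = -6 + 3*(15 - k) = -6 + (45 - 3*k) = 39 - 3*k)
-E(l) = -(39 - 3*40) = -(39 - 120) = -1*(-81) = 81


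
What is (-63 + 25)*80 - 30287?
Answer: -33327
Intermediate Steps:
(-63 + 25)*80 - 30287 = -38*80 - 30287 = -3040 - 30287 = -33327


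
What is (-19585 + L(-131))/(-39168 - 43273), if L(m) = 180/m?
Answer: 2565815/10799771 ≈ 0.23758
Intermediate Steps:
(-19585 + L(-131))/(-39168 - 43273) = (-19585 + 180/(-131))/(-39168 - 43273) = (-19585 + 180*(-1/131))/(-82441) = (-19585 - 180/131)*(-1/82441) = -2565815/131*(-1/82441) = 2565815/10799771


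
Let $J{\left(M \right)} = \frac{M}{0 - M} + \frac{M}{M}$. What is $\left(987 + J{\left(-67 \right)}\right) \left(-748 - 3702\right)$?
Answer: $-4392150$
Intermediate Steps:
$J{\left(M \right)} = 0$ ($J{\left(M \right)} = \frac{M}{\left(-1\right) M} + 1 = M \left(- \frac{1}{M}\right) + 1 = -1 + 1 = 0$)
$\left(987 + J{\left(-67 \right)}\right) \left(-748 - 3702\right) = \left(987 + 0\right) \left(-748 - 3702\right) = 987 \left(-4450\right) = -4392150$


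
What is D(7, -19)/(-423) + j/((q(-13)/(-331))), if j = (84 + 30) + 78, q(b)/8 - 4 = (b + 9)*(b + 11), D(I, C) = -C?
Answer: -280045/423 ≈ -662.04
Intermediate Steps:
q(b) = 32 + 8*(9 + b)*(11 + b) (q(b) = 32 + 8*((b + 9)*(b + 11)) = 32 + 8*((9 + b)*(11 + b)) = 32 + 8*(9 + b)*(11 + b))
j = 192 (j = 114 + 78 = 192)
D(7, -19)/(-423) + j/((q(-13)/(-331))) = -1*(-19)/(-423) + 192/(((824 + 8*(-13)² + 160*(-13))/(-331))) = 19*(-1/423) + 192/(((824 + 8*169 - 2080)*(-1/331))) = -19/423 + 192/(((824 + 1352 - 2080)*(-1/331))) = -19/423 + 192/((96*(-1/331))) = -19/423 + 192/(-96/331) = -19/423 + 192*(-331/96) = -19/423 - 662 = -280045/423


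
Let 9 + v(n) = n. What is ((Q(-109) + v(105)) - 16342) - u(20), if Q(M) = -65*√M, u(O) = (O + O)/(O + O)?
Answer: -16247 - 65*I*√109 ≈ -16247.0 - 678.62*I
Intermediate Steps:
v(n) = -9 + n
u(O) = 1 (u(O) = (2*O)/((2*O)) = (2*O)*(1/(2*O)) = 1)
((Q(-109) + v(105)) - 16342) - u(20) = ((-65*I*√109 + (-9 + 105)) - 16342) - 1*1 = ((-65*I*√109 + 96) - 16342) - 1 = ((96 - 65*I*√109) - 16342) - 1 = (-16246 - 65*I*√109) - 1 = -16247 - 65*I*√109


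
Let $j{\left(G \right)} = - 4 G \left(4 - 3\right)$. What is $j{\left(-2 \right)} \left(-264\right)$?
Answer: $-2112$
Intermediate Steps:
$j{\left(G \right)} = - 4 G$ ($j{\left(G \right)} = - 4 G \left(4 - 3\right) = - 4 G 1 = - 4 G$)
$j{\left(-2 \right)} \left(-264\right) = \left(-4\right) \left(-2\right) \left(-264\right) = 8 \left(-264\right) = -2112$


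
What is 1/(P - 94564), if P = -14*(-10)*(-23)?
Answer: -1/97784 ≈ -1.0227e-5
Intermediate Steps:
P = -3220 (P = 140*(-23) = -3220)
1/(P - 94564) = 1/(-3220 - 94564) = 1/(-97784) = -1/97784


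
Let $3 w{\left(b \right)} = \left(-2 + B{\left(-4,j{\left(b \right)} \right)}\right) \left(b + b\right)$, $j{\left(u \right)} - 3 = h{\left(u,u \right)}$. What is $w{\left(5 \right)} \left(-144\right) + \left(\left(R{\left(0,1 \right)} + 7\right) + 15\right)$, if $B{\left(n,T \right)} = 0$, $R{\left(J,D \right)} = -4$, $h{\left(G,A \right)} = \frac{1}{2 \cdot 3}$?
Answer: $978$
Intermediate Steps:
$h{\left(G,A \right)} = \frac{1}{6}$
$j{\left(u \right)} = \frac{19}{6}$ ($j{\left(u \right)} = 3 + \frac{1}{6} = \frac{19}{6}$)
$w{\left(b \right)} = - \frac{4 b}{3}$ ($w{\left(b \right)} = \frac{\left(-2 + 0\right) \left(b + b\right)}{3} = \frac{\left(-2\right) 2 b}{3} = \frac{\left(-4\right) b}{3} = - \frac{4 b}{3}$)
$w{\left(5 \right)} \left(-144\right) + \left(\left(R{\left(0,1 \right)} + 7\right) + 15\right) = \left(- \frac{4}{3}\right) 5 \left(-144\right) + \left(\left(-4 + 7\right) + 15\right) = \left(- \frac{20}{3}\right) \left(-144\right) + \left(3 + 15\right) = 960 + 18 = 978$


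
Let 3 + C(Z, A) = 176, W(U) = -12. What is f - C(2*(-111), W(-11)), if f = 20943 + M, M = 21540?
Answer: 42310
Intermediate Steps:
C(Z, A) = 173 (C(Z, A) = -3 + 176 = 173)
f = 42483 (f = 20943 + 21540 = 42483)
f - C(2*(-111), W(-11)) = 42483 - 1*173 = 42483 - 173 = 42310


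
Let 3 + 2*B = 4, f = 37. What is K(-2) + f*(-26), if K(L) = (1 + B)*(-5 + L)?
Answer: -1945/2 ≈ -972.50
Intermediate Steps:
B = ½ (B = -3/2 + (½)*4 = -3/2 + 2 = ½ ≈ 0.50000)
K(L) = -15/2 + 3*L/2 (K(L) = (1 + ½)*(-5 + L) = 3*(-5 + L)/2 = -15/2 + 3*L/2)
K(-2) + f*(-26) = (-15/2 + (3/2)*(-2)) + 37*(-26) = (-15/2 - 3) - 962 = -21/2 - 962 = -1945/2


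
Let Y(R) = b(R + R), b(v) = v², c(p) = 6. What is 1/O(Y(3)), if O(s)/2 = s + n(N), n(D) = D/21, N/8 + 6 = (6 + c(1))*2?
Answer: 7/600 ≈ 0.011667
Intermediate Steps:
N = 144 (N = -48 + 8*((6 + 6)*2) = -48 + 8*(12*2) = -48 + 8*24 = -48 + 192 = 144)
n(D) = D/21 (n(D) = D*(1/21) = D/21)
Y(R) = 4*R² (Y(R) = (R + R)² = (2*R)² = 4*R²)
O(s) = 96/7 + 2*s (O(s) = 2*(s + (1/21)*144) = 2*(s + 48/7) = 2*(48/7 + s) = 96/7 + 2*s)
1/O(Y(3)) = 1/(96/7 + 2*(4*3²)) = 1/(96/7 + 2*(4*9)) = 1/(96/7 + 2*36) = 1/(96/7 + 72) = 1/(600/7) = 7/600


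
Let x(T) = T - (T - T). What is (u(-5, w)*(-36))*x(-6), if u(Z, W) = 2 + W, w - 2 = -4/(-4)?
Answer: 1080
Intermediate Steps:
w = 3 (w = 2 - 4/(-4) = 2 - 4*(-¼) = 2 + 1 = 3)
x(T) = T (x(T) = T - 1*0 = T + 0 = T)
(u(-5, w)*(-36))*x(-6) = ((2 + 3)*(-36))*(-6) = (5*(-36))*(-6) = -180*(-6) = 1080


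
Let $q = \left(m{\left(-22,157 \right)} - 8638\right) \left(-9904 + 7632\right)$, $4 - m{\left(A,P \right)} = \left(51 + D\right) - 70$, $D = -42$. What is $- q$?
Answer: $-19477856$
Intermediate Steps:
$m{\left(A,P \right)} = 65$ ($m{\left(A,P \right)} = 4 - \left(\left(51 - 42\right) - 70\right) = 4 - \left(9 - 70\right) = 4 - -61 = 4 + 61 = 65$)
$q = 19477856$ ($q = \left(65 - 8638\right) \left(-9904 + 7632\right) = \left(-8573\right) \left(-2272\right) = 19477856$)
$- q = \left(-1\right) 19477856 = -19477856$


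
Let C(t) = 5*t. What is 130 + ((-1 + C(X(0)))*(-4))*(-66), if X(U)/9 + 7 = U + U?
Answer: -83294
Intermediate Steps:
X(U) = -63 + 18*U (X(U) = -63 + 9*(U + U) = -63 + 9*(2*U) = -63 + 18*U)
130 + ((-1 + C(X(0)))*(-4))*(-66) = 130 + ((-1 + 5*(-63 + 18*0))*(-4))*(-66) = 130 + ((-1 + 5*(-63 + 0))*(-4))*(-66) = 130 + ((-1 + 5*(-63))*(-4))*(-66) = 130 + ((-1 - 315)*(-4))*(-66) = 130 - 316*(-4)*(-66) = 130 + 1264*(-66) = 130 - 83424 = -83294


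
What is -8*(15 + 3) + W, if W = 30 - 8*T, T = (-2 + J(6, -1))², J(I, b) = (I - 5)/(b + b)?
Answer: -164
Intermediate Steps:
J(I, b) = (-5 + I)/(2*b) (J(I, b) = (-5 + I)/((2*b)) = (-5 + I)*(1/(2*b)) = (-5 + I)/(2*b))
T = 25/4 (T = (-2 + (½)*(-5 + 6)/(-1))² = (-2 + (½)*(-1)*1)² = (-2 - ½)² = (-5/2)² = 25/4 ≈ 6.2500)
W = -20 (W = 30 - 8*25/4 = 30 - 50 = -20)
-8*(15 + 3) + W = -8*(15 + 3) - 20 = -8*18 - 20 = -144 - 20 = -164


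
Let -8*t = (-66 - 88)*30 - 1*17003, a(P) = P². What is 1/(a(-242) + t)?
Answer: 8/490135 ≈ 1.6322e-5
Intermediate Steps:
t = 21623/8 (t = -((-66 - 88)*30 - 1*17003)/8 = -(-154*30 - 17003)/8 = -(-4620 - 17003)/8 = -⅛*(-21623) = 21623/8 ≈ 2702.9)
1/(a(-242) + t) = 1/((-242)² + 21623/8) = 1/(58564 + 21623/8) = 1/(490135/8) = 8/490135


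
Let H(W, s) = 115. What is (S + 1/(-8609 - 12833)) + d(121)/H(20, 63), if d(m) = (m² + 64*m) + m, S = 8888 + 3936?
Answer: 32104377457/2465830 ≈ 13020.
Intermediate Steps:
S = 12824
d(m) = m² + 65*m
(S + 1/(-8609 - 12833)) + d(121)/H(20, 63) = (12824 + 1/(-8609 - 12833)) + (121*(65 + 121))/115 = (12824 + 1/(-21442)) + (121*186)*(1/115) = (12824 - 1/21442) + 22506*(1/115) = 274972207/21442 + 22506/115 = 32104377457/2465830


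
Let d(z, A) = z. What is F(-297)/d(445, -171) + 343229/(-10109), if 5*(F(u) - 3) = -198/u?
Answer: -2290578452/67477575 ≈ -33.946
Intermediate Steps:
F(u) = 3 - 198/(5*u) (F(u) = 3 + (-198/u)/5 = 3 - 198/(5*u))
F(-297)/d(445, -171) + 343229/(-10109) = (3 - 198/5/(-297))/445 + 343229/(-10109) = (3 - 198/5*(-1/297))*(1/445) + 343229*(-1/10109) = (3 + 2/15)*(1/445) - 343229/10109 = (47/15)*(1/445) - 343229/10109 = 47/6675 - 343229/10109 = -2290578452/67477575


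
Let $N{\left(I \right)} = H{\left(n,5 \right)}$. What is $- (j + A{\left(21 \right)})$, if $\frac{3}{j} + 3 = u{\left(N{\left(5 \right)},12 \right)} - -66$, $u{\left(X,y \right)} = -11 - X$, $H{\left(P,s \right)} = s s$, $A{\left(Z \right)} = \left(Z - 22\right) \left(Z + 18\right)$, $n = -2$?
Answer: $\frac{350}{9} \approx 38.889$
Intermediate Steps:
$A{\left(Z \right)} = \left(-22 + Z\right) \left(18 + Z\right)$
$H{\left(P,s \right)} = s^{2}$
$N{\left(I \right)} = 25$ ($N{\left(I \right)} = 5^{2} = 25$)
$j = \frac{1}{9}$ ($j = \frac{3}{-3 - -30} = \frac{3}{-3 + \left(\left(-11 - 25\right) + 66\right)} = \frac{3}{-3 + \left(-36 + 66\right)} = \frac{3}{-3 + 30} = \frac{3}{27} = 3 \cdot \frac{1}{27} = \frac{1}{9} \approx 0.11111$)
$- (j + A{\left(21 \right)}) = - (\frac{1}{9} - \left(480 - 441\right)) = - (\frac{1}{9} - 39) = \left(-1\right) \left(- \frac{350}{9}\right) = \frac{350}{9}$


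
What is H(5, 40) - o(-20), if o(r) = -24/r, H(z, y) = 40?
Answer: 194/5 ≈ 38.800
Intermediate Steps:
H(5, 40) - o(-20) = 40 - (-24)/(-20) = 40 - (-24)*(-1)/20 = 40 - 1*6/5 = 40 - 6/5 = 194/5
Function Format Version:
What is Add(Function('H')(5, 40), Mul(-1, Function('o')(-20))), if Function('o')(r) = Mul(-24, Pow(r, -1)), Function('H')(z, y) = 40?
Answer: Rational(194, 5) ≈ 38.800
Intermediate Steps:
Add(Function('H')(5, 40), Mul(-1, Function('o')(-20))) = Add(40, Mul(-1, Mul(-24, Pow(-20, -1)))) = Add(40, Mul(-1, Mul(-24, Rational(-1, 20)))) = Add(40, Mul(-1, Rational(6, 5))) = Add(40, Rational(-6, 5)) = Rational(194, 5)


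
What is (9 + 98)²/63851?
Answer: 11449/63851 ≈ 0.17931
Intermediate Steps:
(9 + 98)²/63851 = 107²*(1/63851) = 11449*(1/63851) = 11449/63851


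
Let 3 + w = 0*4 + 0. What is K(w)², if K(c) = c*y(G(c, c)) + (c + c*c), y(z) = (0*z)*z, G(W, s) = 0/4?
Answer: 36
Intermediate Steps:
G(W, s) = 0 (G(W, s) = 0*(¼) = 0)
w = -3 (w = -3 + (0*4 + 0) = -3 + (0 + 0) = -3 + 0 = -3)
y(z) = 0 (y(z) = 0*z = 0)
K(c) = c + c² (K(c) = c*0 + (c + c*c) = 0 + (c + c²) = c + c²)
K(w)² = (-3*(1 - 3))² = (-3*(-2))² = 6² = 36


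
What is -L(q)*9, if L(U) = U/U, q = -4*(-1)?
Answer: -9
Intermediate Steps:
q = 4
L(U) = 1
-L(q)*9 = -1*1*9 = -1*9 = -9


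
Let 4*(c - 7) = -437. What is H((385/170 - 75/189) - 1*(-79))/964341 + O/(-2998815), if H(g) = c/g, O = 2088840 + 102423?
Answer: -3873375802475751/5300831810045930 ≈ -0.73071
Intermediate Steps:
c = -409/4 (c = 7 + (¼)*(-437) = 7 - 437/4 = -409/4 ≈ -102.25)
O = 2191263
H(g) = -409/(4*g)
H((385/170 - 75/189) - 1*(-79))/964341 + O/(-2998815) = -409/(4*((385/170 - 75/189) - 1*(-79)))/964341 + 2191263/(-2998815) = -409/(4*((385*(1/170) - 75*1/189) + 79))*(1/964341) + 2191263*(-1/2998815) = -409/(4*((77/34 - 25/63) + 79))*(1/964341) - 730421/999605 = -409/(4*(4001/2142 + 79))*(1/964341) - 730421/999605 = -409/(4*173219/2142)*(1/964341) - 730421/999605 = -409/4*2142/173219*(1/964341) - 730421/999605 = -438039/346438*1/964341 - 730421/999605 = -6953/5302926466 - 730421/999605 = -3873375802475751/5300831810045930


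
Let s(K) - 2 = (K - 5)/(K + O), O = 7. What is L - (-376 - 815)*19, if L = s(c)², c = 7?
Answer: 1109046/49 ≈ 22634.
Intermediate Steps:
s(K) = 2 + (-5 + K)/(7 + K) (s(K) = 2 + (K - 5)/(K + 7) = 2 + (-5 + K)/(7 + K))
L = 225/49 (L = (3*(3 + 7)/(7 + 7))² = (3*10/14)² = (3*(1/14)*10)² = (15/7)² = 225/49 ≈ 4.5918)
L - (-376 - 815)*19 = 225/49 - (-376 - 815)*19 = 225/49 - (-1191)*19 = 225/49 - 1*(-22629) = 225/49 + 22629 = 1109046/49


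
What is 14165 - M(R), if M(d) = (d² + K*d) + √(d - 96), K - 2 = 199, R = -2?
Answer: 14563 - 7*I*√2 ≈ 14563.0 - 9.8995*I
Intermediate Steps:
K = 201 (K = 2 + 199 = 201)
M(d) = d² + √(-96 + d) + 201*d (M(d) = (d² + 201*d) + √(d - 96) = (d² + 201*d) + √(-96 + d) = d² + √(-96 + d) + 201*d)
14165 - M(R) = 14165 - ((-2)² + √(-96 - 2) + 201*(-2)) = 14165 - (4 + √(-98) - 402) = 14165 - (4 + 7*I*√2 - 402) = 14165 - (-398 + 7*I*√2) = 14165 + (398 - 7*I*√2) = 14563 - 7*I*√2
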